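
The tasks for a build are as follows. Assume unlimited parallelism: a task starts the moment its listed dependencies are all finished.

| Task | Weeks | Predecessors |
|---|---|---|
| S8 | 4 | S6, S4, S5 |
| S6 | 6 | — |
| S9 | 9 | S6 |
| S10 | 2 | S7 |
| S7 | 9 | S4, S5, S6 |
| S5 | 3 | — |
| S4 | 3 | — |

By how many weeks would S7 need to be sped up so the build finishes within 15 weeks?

2

Current finish: 17 weeks; target: 15.
S7 is on every critical path, so each week cut from S7 cuts the finish by one (this holds down to a finish of 15).
Need 17 − 15 = 2 weeks off S7 → S7 becomes 7 weeks, finish becomes 15.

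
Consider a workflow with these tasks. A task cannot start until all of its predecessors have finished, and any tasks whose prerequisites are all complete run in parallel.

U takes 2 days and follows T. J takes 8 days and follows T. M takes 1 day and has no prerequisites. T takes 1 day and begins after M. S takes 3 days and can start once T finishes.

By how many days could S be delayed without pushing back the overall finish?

5

Critical path: M→T→J = 1+1+8 = 10, so the finish is 10 days.
The longest chain containing S totals 5 days.
Float = 10 − 5 = 5.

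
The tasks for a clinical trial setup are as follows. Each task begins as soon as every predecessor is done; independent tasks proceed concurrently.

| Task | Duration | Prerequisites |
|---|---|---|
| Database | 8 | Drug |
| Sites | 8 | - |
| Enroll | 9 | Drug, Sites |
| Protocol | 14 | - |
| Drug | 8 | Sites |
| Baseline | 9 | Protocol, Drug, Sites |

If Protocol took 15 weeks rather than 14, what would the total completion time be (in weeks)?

25

Actual critical path: Sites→Drug→Baseline = 8+8+9 = 25 ⇒ 25 weeks.
The longest path through Protocol is only 23 weeks, so Protocol has float 2.
That remains the longest chain; total 25 weeks.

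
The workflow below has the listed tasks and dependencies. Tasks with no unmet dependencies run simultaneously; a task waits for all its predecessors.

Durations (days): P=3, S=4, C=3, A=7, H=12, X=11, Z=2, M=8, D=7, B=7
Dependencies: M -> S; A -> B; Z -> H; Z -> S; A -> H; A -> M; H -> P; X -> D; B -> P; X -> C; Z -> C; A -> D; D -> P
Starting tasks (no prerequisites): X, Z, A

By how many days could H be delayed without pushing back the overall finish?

A→H→P = 7+12+3 = 22 sets the makespan at 22 days.
The longest chain containing H totals 22 days.
Float = 22 − 22 = 0.

0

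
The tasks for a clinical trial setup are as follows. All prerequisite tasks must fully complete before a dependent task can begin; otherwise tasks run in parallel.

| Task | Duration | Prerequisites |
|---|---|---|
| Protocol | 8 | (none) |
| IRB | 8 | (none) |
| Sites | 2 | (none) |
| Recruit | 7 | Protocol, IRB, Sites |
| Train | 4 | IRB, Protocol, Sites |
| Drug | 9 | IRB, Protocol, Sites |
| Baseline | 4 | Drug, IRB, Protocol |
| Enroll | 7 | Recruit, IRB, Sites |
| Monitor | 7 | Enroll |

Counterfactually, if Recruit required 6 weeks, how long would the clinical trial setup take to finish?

Baseline: Protocol→Recruit→Enroll→Monitor = 8+7+7+7 = 29 → 29 weeks.
Recruit lies on that path, so at 6 weeks the path becomes 28 weeks.
That remains the longest chain; total 28 weeks.

28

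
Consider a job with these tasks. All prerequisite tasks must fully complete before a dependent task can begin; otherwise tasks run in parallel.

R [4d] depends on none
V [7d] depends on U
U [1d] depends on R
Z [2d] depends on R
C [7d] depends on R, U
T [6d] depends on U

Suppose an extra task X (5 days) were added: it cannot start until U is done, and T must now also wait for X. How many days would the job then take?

Originally the job takes 12 days.
With X inserted, T now waits for max(U, X).
New critical path: R→U→X→T = 4+1+5+6 = 16 ⇒ 16 days.

16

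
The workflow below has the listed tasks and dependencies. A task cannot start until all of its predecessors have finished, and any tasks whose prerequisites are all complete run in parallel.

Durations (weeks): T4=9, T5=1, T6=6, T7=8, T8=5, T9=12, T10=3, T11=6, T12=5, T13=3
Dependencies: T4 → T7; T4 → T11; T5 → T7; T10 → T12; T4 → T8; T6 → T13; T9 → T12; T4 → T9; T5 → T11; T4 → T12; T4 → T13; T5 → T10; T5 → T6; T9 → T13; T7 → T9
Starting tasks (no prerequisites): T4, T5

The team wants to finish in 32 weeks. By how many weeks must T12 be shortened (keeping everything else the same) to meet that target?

Current finish: 34 weeks; target: 32.
T12 is on every critical path, so each week cut from T12 cuts the finish by one (this holds down to a finish of 32).
Need 34 − 32 = 2 weeks off T12 → T12 becomes 3 weeks, finish becomes 32.

2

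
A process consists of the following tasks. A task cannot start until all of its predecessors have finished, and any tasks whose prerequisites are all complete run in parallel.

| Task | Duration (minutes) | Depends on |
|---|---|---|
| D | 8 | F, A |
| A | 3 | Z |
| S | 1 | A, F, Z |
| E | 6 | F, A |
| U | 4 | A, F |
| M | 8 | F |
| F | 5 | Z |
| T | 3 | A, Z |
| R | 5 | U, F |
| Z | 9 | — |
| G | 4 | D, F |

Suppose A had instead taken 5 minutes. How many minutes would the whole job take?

26

As given, the longest chain is Z→F→D→G = 9+5+8+4 = 26, so the finish is 26 minutes.
The longest path through A is only 24 minutes, so A has float 2.
The critical path is still Z→F→D→G; finish is now 26 minutes.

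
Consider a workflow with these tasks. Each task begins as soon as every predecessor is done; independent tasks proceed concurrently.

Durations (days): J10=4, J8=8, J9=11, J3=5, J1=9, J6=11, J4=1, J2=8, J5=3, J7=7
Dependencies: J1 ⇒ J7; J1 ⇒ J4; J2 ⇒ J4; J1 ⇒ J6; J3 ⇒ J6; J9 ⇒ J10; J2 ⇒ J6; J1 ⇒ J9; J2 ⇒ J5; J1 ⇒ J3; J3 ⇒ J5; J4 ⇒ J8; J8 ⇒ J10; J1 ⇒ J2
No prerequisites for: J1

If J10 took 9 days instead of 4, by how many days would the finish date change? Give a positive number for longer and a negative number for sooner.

The binding path is J1→J2→J4→J8→J10 = 9+8+1+8+4 = 30; finish at 30 days.
J10 lies on that path, so at 9 days the path becomes 35 days.
No other chain overtakes it, so the finish is 35 days.
Change in finish: 35 − 30 = +5 days.

5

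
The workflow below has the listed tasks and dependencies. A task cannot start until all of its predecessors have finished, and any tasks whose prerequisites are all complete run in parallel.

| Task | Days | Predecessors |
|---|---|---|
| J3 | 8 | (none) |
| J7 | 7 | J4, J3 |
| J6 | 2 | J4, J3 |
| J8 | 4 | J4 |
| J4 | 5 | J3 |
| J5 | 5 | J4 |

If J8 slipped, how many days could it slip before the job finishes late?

Critical path: J3→J4→J7 = 8+5+7 = 20, so the finish is 20 days.
Longest path through J8: 17 days (earliest finish 17, latest finish 20).
Float = 20 − 17 = 3.

3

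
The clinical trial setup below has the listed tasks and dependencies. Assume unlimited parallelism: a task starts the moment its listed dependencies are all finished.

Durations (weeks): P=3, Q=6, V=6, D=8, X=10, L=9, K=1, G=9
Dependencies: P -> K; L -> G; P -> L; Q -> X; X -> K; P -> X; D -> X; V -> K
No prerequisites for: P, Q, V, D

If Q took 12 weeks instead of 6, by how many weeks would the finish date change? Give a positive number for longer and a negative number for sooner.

2

Critical path before the change: P→L→G = 3+9+9 = 21 giving 21 weeks.
Q is off the critical path — its longest chain is 17 weeks, giving 4 of slack.
Now Q→X→K = 12+10+1 = 23 is longest, so the finish becomes 23 weeks.
Change in finish: 23 − 21 = +2 weeks.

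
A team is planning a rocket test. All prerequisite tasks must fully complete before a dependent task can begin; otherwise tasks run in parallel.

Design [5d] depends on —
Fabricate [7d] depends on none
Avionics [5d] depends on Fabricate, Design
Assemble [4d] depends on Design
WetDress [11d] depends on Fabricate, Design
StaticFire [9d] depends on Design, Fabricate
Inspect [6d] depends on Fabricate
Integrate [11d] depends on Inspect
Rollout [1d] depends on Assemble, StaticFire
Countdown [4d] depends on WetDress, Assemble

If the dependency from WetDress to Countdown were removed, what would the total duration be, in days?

24

With the dependency in place, Fabricate→Inspect→Integrate = 7+6+11 = 24 sets the finish at 24 days.
Without WetDress→Countdown, Countdown's earliest start moves from 18 to 9.
The longest chain is now Fabricate→Inspect→Integrate = 7+6+11 = 24, so the plan takes 24 days.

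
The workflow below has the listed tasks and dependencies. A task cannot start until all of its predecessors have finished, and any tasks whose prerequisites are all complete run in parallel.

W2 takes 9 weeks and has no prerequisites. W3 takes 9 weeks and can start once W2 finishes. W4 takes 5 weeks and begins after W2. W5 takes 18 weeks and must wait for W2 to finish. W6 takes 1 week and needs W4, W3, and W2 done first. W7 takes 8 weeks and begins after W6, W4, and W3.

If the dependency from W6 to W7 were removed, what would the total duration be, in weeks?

27

Before: longest chain W2→W3→W6→W7 = 9+9+1+8 = 27, finish 27.
Without W6→W7, W7's earliest start moves from 19 to 18.
New critical path: W2→W5 = 9+18 = 27 ⇒ 27 weeks.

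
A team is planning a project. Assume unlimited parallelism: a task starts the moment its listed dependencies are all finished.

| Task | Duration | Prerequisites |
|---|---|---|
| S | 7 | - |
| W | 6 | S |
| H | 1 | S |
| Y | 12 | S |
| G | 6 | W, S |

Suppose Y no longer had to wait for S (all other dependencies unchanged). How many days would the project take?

With the dependency in place, S→W→G = 7+6+6 = 19 sets the finish at 19 days.
Without S→Y, Y's earliest start moves from 7 to 0.
The longest chain is now S→W→G = 7+6+6 = 19, so the project takes 19 days.

19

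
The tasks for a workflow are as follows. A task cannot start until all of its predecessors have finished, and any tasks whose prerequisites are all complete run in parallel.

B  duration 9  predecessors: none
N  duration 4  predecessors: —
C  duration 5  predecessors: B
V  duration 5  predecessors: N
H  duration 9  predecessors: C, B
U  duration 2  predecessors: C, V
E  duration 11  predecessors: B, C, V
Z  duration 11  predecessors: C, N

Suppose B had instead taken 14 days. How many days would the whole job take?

30

Baseline: B→C→E = 9+5+11 = 25 → 25 days.
B lies on that path, so at 14 days the path becomes 30 days.
No other chain overtakes it, so the finish is 30 days.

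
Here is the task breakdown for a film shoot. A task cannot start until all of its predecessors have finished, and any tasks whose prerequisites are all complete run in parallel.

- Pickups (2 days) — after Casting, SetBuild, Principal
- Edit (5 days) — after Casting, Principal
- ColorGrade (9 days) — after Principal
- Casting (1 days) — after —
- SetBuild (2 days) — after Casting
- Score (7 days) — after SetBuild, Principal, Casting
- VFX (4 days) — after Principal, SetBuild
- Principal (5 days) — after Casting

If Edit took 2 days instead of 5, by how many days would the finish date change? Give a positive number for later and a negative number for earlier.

0

As given, the longest chain is Casting→Principal→ColorGrade = 1+5+9 = 15, so the finish is 15 days.
Edit is off the critical path — its longest chain is 11 days, giving 4 of slack.
The critical path is still Casting→Principal→ColorGrade; finish is now 15 days.
Change in finish: 15 − 15 = +0 days.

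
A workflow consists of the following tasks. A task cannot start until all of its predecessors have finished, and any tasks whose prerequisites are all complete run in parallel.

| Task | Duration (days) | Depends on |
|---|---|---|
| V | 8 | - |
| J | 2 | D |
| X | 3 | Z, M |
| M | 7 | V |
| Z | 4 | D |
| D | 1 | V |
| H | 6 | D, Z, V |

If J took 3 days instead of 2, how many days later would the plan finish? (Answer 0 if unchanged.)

Critical path before the change: V→D→Z→H = 8+1+4+6 = 19 giving 19 days.
J has 8 days of float (longest path through it is 11).
No other chain overtakes it, so the finish is 19 days.
Change in finish: 19 − 19 = +0 days.

0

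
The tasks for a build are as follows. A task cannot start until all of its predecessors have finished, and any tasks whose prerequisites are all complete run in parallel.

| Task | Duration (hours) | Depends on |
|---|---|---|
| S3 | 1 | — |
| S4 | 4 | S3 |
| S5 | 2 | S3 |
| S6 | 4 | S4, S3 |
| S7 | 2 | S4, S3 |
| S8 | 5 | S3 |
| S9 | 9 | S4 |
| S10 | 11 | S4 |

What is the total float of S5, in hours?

13

The longest chain is S3→S4→S10 = 1+4+11 = 16; overall finish 16 hours.
The longest chain containing S5 totals 3 hours.
So S5 can slip 16 − 3 = 13 hours.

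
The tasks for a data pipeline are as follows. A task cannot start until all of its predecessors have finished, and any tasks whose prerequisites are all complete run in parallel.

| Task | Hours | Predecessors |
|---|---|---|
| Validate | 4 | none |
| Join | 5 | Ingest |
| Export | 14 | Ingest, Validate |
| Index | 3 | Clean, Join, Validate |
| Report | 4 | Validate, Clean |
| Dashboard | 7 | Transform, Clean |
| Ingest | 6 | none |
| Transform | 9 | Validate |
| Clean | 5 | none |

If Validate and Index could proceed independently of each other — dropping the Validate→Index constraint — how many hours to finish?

Original critical path: Ingest→Export = 6+14 = 20 ⇒ 20 hours.
Dropping Validate→Index doesn't change Index's earliest start (11); another predecessor still binds.
New critical path: Ingest→Export = 6+14 = 20 ⇒ 20 hours.

20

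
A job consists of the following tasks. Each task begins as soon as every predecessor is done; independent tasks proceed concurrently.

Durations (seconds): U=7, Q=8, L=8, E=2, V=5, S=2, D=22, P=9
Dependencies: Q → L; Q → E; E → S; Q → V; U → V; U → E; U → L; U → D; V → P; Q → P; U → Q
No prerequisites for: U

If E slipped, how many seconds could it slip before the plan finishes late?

Critical path: U→Q→V→P = 7+8+5+9 = 29, so the finish is 29 seconds.
Longest path through E: 19 seconds (earliest finish 17, latest finish 27).
Slack of E = 25 − 15 = 10 seconds.

10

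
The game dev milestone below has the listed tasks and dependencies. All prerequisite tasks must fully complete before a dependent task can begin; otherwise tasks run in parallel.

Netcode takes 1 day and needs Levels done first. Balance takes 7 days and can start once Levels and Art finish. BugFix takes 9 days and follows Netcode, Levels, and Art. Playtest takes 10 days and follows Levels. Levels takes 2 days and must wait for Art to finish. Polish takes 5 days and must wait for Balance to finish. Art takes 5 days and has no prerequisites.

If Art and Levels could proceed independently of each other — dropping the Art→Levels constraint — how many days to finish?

Original critical path: Art→Levels→Balance→Polish = 5+2+7+5 = 19 ⇒ 19 days.
Without Art→Levels, Levels's earliest start moves from 5 to 0.
The longest chain is now Art→Balance→Polish = 5+7+5 = 17, so the project takes 17 days.

17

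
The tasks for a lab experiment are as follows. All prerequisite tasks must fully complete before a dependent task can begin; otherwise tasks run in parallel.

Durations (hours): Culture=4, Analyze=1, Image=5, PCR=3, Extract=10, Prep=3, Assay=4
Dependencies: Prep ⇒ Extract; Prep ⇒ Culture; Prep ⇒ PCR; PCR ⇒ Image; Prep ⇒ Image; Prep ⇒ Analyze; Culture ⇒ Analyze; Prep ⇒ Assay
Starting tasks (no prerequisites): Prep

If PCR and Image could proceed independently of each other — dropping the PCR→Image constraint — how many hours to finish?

13

With the dependency in place, Prep→Extract = 3+10 = 13 sets the finish at 13 hours.
Without PCR→Image, Image's earliest start moves from 6 to 3.
The longest chain is now Prep→Extract = 3+10 = 13, so the plan takes 13 hours.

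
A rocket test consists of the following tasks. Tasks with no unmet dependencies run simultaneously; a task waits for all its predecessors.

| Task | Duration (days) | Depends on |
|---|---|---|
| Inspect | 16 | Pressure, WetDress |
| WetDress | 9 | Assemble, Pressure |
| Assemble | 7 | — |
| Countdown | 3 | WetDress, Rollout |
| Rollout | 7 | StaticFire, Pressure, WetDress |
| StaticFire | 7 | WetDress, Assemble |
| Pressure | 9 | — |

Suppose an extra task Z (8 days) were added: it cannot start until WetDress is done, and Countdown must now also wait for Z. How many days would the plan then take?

35

Originally the plan takes 35 days.
With Z inserted, Countdown now waits for max(WetDress, Rollout, Z).
New critical path: Pressure→WetDress→StaticFire→Rollout→Countdown = 9+9+7+7+3 = 35 ⇒ 35 days.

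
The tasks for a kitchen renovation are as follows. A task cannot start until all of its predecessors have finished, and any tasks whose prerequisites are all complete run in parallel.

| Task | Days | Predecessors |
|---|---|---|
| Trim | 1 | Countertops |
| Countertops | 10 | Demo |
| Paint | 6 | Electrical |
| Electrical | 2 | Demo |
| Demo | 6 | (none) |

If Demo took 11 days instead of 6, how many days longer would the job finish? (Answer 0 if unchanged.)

As given, the longest chain is Demo→Countertops→Trim = 6+10+1 = 17, so the finish is 17 days.
Demo is on the critical path; changing it to 11 makes that path 22 days.
The critical path is still Demo→Countertops→Trim; finish is now 22 days.
Change in finish: 22 − 17 = +5 days.

5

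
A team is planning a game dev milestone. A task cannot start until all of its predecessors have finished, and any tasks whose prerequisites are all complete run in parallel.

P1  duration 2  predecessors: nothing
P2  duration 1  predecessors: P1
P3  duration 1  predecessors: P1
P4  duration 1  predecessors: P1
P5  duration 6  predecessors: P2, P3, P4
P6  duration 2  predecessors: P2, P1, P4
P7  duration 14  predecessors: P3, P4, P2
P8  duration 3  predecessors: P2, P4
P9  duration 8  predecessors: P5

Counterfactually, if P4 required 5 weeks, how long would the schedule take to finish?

21

As given, the longest chain is P1→P4→P5→P9 = 2+1+6+8 = 17, so the finish is 17 weeks.
P4 is on the critical path; changing it to 5 makes that path 21 weeks.
The critical path is still P1→P4→P5→P9; finish is now 21 weeks.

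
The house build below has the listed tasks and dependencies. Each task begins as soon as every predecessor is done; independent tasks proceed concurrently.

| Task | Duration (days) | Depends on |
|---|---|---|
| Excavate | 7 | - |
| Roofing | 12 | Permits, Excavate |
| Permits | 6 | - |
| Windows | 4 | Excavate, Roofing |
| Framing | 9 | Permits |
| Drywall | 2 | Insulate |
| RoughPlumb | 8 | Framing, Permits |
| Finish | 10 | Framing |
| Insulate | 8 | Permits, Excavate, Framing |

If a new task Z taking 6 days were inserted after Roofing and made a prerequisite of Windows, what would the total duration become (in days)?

Originally the schedule takes 25 days.
With Z inserted, Windows now waits for max(Excavate, Roofing, Z).
New critical path: Excavate→Roofing→Z→Windows = 7+12+6+4 = 29 ⇒ 29 days.

29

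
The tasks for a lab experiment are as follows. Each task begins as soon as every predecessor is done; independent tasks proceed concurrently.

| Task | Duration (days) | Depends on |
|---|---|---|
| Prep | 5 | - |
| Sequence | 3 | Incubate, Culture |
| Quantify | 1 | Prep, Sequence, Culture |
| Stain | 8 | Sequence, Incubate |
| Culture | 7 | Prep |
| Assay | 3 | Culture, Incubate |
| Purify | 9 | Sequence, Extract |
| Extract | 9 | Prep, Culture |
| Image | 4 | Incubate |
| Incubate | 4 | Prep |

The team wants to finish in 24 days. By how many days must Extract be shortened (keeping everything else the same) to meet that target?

6

Current finish: 30 days; target: 24.
Extract is on every critical path, so each day cut from Extract cuts the finish by one (this holds down to a finish of 24).
Need 30 − 24 = 6 days off Extract → Extract becomes 3 days, finish becomes 24.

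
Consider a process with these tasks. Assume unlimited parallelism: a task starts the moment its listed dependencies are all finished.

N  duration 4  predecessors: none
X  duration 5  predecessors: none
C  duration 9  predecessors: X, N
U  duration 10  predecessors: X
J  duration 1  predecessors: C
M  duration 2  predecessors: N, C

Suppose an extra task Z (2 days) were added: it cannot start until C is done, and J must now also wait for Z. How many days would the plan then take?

17

Originally the plan takes 16 days.
With Z inserted, J now waits for max(C, Z).
New critical path: X→C→Z→J = 5+9+2+1 = 17 ⇒ 17 days.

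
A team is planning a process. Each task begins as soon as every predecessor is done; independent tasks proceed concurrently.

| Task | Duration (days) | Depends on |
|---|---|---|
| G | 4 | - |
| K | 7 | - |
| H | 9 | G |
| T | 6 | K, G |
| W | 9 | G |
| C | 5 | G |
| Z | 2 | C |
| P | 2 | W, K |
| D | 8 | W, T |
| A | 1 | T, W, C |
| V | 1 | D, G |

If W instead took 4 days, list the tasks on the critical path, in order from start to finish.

The binding path is G→W→D→V = 4+9+8+1 = 22; finish at 22 days.
Since W is critical, the -5 change carries straight to that chain (now 17 days).
The binding chain switches to K→T→D→V = 7+6+8+1 = 22; finish 22 days.

K, T, D, V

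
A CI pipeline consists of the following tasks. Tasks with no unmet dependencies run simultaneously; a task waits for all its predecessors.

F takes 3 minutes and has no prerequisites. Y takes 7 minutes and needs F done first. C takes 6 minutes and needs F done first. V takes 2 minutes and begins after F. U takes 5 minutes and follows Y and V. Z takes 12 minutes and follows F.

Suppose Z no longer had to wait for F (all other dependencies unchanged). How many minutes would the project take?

Original critical path: F→Y→U = 3+7+5 = 15 ⇒ 15 minutes.
Without F→Z, Z's earliest start moves from 3 to 0.
The longest chain is now F→Y→U = 3+7+5 = 15, so the project takes 15 minutes.

15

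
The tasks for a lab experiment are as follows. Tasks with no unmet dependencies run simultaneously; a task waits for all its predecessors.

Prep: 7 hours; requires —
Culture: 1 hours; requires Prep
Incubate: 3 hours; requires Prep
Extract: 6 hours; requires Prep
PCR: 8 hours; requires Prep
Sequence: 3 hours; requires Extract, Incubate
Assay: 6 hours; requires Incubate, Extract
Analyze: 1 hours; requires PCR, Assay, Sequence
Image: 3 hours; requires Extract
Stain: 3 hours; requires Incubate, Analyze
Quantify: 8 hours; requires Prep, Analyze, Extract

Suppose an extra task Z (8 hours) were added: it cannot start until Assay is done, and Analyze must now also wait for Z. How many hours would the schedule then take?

Originally the schedule takes 28 hours.
With Z inserted, Analyze now waits for max(PCR, Assay, Sequence, Z).
New critical path: Prep→Extract→Assay→Z→Analyze→Quantify = 7+6+6+8+1+8 = 36 ⇒ 36 hours.

36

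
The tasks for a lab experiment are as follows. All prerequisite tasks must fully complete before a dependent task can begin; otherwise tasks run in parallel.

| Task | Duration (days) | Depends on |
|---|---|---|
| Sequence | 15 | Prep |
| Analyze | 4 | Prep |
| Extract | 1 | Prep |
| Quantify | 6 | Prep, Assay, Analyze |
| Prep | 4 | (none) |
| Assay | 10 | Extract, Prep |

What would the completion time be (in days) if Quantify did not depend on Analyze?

21

With the dependency in place, Prep→Extract→Assay→Quantify = 4+1+10+6 = 21 sets the finish at 21 days.
Dropping Analyze→Quantify doesn't change Quantify's earliest start (15); another predecessor still binds.
New critical path: Prep→Extract→Assay→Quantify = 4+1+10+6 = 21 ⇒ 21 days.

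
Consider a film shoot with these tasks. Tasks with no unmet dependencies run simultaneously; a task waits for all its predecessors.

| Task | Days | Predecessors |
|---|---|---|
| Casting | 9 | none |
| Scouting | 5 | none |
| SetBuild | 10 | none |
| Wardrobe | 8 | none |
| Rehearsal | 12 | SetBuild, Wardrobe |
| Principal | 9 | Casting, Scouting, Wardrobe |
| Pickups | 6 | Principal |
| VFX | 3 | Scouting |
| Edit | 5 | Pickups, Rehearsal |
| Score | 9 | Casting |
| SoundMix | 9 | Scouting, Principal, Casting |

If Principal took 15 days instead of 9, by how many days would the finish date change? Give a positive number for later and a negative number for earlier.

Baseline: Casting→Principal→Pickups→Edit = 9+9+6+5 = 29 → 29 days.
Principal is on the critical path; changing it to 15 makes that path 35 days.
That remains the longest chain; total 35 days.
Change in finish: 35 − 29 = +6 days.

6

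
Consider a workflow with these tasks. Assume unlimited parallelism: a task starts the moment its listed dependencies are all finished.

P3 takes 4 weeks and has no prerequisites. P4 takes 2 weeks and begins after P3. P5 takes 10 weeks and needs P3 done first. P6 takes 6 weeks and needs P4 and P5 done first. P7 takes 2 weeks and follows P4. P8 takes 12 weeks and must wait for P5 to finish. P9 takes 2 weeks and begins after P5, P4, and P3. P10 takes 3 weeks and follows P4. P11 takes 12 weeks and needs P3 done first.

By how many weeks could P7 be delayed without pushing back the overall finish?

18

The longest chain is P3→P5→P8 = 4+10+12 = 26; overall finish 26 weeks.
Longest path through P7: 8 weeks (earliest finish 8, latest finish 26).
So P7 can slip 26 − 8 = 18 weeks.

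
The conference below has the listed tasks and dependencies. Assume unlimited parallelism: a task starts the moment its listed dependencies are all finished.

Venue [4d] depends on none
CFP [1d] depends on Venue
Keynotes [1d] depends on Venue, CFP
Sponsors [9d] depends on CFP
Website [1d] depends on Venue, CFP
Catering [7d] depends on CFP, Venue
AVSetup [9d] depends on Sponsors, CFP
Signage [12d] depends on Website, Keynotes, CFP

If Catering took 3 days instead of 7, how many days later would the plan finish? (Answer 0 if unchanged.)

Actual critical path: Venue→CFP→Sponsors→AVSetup = 4+1+9+9 = 23 ⇒ 23 days.
Catering is off the critical path — its longest chain is 12 days, giving 11 of slack.
That remains the longest chain; total 23 days.
Change in finish: 23 − 23 = +0 days.

0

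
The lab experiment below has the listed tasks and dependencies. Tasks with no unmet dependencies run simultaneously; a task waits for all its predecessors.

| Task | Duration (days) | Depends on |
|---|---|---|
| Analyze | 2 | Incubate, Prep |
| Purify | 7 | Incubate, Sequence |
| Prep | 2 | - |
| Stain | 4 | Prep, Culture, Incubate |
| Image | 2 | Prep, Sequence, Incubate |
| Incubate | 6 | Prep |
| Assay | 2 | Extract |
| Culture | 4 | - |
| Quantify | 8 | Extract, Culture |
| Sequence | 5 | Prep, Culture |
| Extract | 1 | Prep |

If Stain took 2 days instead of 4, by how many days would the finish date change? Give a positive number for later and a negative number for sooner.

0

The binding path is Culture→Sequence→Purify = 4+5+7 = 16; finish at 16 days.
The longest path through Stain is only 12 days, so Stain has float 4.
No other chain overtakes it, so the finish is 16 days.
Change in finish: 16 − 16 = +0 days.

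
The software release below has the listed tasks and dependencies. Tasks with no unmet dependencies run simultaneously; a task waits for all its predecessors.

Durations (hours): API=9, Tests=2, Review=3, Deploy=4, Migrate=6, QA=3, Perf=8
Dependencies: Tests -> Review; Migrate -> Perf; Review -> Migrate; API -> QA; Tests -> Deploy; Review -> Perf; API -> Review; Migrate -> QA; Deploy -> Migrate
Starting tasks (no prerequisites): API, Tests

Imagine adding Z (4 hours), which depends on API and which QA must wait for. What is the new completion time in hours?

Originally the schedule takes 26 hours.
With Z inserted, QA now waits for max(Migrate, API, Z).
New critical path: API→Review→Migrate→Perf = 9+3+6+8 = 26 ⇒ 26 hours.

26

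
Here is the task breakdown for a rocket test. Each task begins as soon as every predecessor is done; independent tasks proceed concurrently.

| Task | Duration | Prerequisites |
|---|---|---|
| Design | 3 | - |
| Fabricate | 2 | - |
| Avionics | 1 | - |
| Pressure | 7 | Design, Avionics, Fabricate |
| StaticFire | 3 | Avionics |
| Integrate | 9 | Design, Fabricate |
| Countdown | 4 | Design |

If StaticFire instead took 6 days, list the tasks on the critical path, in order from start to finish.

Design, Integrate

Baseline: Design→Integrate = 3+9 = 12 → 12 days.
The longest path through StaticFire is only 4 days, so StaticFire has float 8.
That remains the longest chain; total 12 days.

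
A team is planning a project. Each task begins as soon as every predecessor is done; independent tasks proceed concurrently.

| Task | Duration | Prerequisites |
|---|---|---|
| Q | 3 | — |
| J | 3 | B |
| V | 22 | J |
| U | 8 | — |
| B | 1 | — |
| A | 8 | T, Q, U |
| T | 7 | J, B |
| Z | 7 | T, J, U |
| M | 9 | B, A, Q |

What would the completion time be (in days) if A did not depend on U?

Before: longest chain B→J→T→A→M = 1+3+7+8+9 = 28, finish 28.
Dropping U→A doesn't change A's earliest start (11); another predecessor still binds.
The longest chain is now B→J→T→A→M = 1+3+7+8+9 = 28, so the job takes 28 days.

28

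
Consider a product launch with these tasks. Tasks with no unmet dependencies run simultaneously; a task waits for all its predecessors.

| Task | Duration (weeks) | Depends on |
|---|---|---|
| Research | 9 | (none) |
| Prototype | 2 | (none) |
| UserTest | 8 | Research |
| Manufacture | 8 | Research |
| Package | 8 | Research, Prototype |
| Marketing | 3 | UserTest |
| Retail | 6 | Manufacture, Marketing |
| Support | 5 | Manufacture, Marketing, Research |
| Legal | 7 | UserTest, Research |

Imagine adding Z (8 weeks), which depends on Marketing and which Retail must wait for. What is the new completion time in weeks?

Originally the job takes 26 weeks.
With Z inserted, Retail now waits for max(Manufacture, Marketing, Z).
New critical path: Research→UserTest→Marketing→Z→Retail = 9+8+3+8+6 = 34 ⇒ 34 weeks.

34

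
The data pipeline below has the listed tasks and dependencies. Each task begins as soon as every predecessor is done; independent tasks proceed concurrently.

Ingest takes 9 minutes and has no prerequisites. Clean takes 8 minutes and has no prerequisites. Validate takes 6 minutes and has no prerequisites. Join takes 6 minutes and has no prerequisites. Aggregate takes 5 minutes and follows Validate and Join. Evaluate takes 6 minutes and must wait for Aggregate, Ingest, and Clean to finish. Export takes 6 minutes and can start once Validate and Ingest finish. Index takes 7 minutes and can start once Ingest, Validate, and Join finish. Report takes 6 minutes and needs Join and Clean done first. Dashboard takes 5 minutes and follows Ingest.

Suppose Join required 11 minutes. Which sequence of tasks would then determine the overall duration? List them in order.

Join, Aggregate, Evaluate

Actual critical path: Join→Aggregate→Evaluate = 6+5+6 = 17 ⇒ 17 minutes.
Since Join is critical, the +5 change carries straight to that chain (now 22 minutes).
That remains the longest chain; total 22 minutes.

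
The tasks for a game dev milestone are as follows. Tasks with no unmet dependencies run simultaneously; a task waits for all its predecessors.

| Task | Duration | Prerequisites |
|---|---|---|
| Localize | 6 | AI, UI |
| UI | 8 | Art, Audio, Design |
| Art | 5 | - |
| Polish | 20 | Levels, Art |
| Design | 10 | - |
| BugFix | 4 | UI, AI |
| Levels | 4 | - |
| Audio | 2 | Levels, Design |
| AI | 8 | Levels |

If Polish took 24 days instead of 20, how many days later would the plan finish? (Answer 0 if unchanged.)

3

As given, the longest chain is Design→Audio→UI→Localize = 10+2+8+6 = 26, so the finish is 26 days.
Polish has 1 day of float (longest path through it is 25).
New critical path: Art→Polish = 5+24 = 29 ⇒ 29 days.
Change in finish: 29 − 26 = +3 days.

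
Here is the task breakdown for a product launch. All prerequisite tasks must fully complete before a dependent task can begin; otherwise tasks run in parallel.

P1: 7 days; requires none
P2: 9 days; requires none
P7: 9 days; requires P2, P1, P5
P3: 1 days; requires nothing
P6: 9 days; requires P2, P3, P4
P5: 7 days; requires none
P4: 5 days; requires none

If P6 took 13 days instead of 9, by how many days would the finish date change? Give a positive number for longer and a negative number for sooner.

Baseline: P2→P6 = 9+9 = 18 → 18 days.
Since P6 is critical, the +4 change carries straight to that chain (now 22 days).
That remains the longest chain; total 22 days.
Change in finish: 22 − 18 = +4 days.

4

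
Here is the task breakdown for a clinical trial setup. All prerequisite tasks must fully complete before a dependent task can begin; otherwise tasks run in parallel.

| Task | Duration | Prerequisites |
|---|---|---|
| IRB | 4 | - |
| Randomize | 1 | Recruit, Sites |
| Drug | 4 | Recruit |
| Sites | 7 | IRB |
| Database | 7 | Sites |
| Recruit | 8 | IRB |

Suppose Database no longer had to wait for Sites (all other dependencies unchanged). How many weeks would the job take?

16

Original critical path: IRB→Sites→Database = 4+7+7 = 18 ⇒ 18 weeks.
Without Sites→Database, Database's earliest start moves from 11 to 0.
New critical path: IRB→Recruit→Drug = 4+8+4 = 16 ⇒ 16 weeks.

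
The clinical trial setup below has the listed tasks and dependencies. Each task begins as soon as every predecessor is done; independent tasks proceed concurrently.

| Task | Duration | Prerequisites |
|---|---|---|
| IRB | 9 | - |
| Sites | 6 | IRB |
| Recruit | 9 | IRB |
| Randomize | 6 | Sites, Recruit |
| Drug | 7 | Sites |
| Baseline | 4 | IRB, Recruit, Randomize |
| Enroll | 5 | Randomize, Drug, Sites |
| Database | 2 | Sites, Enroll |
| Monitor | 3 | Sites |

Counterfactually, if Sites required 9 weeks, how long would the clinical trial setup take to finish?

Actual critical path: IRB→Recruit→Randomize→Enroll→Database = 9+9+6+5+2 = 31 ⇒ 31 weeks.
Sites is off the critical path — its longest chain is 29 weeks, giving 2 of slack.
The binding chain switches to IRB→Sites→Drug→Enroll→Database = 9+9+7+5+2 = 32; finish 32 weeks.

32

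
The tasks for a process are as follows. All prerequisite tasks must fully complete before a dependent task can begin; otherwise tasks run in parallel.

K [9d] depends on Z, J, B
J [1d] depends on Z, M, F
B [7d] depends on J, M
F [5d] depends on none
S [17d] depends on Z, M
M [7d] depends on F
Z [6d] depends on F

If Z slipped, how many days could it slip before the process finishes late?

Critical path: F→M→J→B→K = 5+7+1+7+9 = 29, so the finish is 29 days.
The longest chain containing Z totals 28 days.
So Z can slip 12 − 11 = 1 day.

1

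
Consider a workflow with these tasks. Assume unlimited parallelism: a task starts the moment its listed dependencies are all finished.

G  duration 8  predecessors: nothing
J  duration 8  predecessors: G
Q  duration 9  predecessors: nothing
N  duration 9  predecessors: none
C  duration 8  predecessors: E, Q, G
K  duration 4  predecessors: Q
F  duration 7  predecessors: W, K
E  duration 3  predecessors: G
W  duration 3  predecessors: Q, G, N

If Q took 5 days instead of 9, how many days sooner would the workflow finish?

1

Critical path before the change: Q→K→F = 9+4+7 = 20 giving 20 days.
Q is on the critical path; changing it to 5 makes that path 16 days.
New critical path: N→W→F = 9+3+7 = 19 ⇒ 19 days.
Change in finish: 19 − 20 = -1 days.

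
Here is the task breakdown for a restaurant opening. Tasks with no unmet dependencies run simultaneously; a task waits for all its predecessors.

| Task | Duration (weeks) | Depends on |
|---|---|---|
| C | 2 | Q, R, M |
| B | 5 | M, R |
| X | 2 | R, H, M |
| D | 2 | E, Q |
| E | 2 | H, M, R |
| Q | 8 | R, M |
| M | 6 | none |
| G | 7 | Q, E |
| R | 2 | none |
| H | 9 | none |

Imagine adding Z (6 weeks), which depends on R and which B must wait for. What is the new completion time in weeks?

21

Originally the job takes 21 weeks.
With Z inserted, B now waits for max(M, R, Z).
New critical path: M→Q→G = 6+8+7 = 21 ⇒ 21 weeks.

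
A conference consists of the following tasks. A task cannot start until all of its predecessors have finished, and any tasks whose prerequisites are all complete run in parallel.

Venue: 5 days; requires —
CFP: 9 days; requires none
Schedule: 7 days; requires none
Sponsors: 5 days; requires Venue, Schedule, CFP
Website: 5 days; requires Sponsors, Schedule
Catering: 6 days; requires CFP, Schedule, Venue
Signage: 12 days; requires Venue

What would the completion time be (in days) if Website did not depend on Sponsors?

With the dependency in place, CFP→Sponsors→Website = 9+5+5 = 19 sets the finish at 19 days.
Without Sponsors→Website, Website's earliest start moves from 14 to 7.
New critical path: Venue→Signage = 5+12 = 17 ⇒ 17 days.

17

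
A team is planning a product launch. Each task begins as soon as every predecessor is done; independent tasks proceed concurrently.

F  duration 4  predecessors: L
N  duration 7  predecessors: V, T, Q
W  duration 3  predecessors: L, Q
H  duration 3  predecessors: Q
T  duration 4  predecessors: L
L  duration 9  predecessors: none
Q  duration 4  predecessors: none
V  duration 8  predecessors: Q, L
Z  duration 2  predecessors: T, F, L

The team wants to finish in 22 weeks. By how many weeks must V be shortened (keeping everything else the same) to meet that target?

2

Current finish: 24 weeks; target: 22.
V is on every critical path, so each week cut from V cuts the finish by one (this holds down to a finish of 20).
Need 24 − 22 = 2 weeks off V → V becomes 6 weeks, finish becomes 22.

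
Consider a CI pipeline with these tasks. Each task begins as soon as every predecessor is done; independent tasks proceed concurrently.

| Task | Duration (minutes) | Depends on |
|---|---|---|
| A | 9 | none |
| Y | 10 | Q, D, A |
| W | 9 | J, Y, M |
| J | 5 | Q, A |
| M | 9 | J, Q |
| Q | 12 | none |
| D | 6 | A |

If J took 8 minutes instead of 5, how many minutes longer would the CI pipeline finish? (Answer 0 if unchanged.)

3

Critical path before the change: Q→J→M→W = 12+5+9+9 = 35 giving 35 minutes.
Since J is critical, the +3 change carries straight to that chain (now 38 minutes).
The critical path is still Q→J→M→W; finish is now 38 minutes.
Change in finish: 38 − 35 = +3 minutes.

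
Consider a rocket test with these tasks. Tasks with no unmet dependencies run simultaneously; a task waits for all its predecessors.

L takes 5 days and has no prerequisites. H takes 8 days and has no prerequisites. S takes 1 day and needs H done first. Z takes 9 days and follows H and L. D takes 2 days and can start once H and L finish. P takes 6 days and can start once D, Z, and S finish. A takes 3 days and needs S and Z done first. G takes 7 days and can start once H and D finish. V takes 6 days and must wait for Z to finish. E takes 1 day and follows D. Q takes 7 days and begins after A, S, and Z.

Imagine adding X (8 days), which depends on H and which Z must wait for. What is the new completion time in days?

35

Originally the plan takes 27 days.
With X inserted, Z now waits for max(H, L, X).
New critical path: H→X→Z→A→Q = 8+8+9+3+7 = 35 ⇒ 35 days.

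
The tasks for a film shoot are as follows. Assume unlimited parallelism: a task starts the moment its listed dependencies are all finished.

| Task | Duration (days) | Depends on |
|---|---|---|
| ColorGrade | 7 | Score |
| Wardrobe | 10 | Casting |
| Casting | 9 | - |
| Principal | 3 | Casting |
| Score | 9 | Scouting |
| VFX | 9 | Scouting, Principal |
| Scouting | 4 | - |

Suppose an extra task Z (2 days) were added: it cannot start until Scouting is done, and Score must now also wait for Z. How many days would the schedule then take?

22

Originally the schedule takes 21 days.
With Z inserted, Score now waits for max(Scouting, Z).
New critical path: Scouting→Z→Score→ColorGrade = 4+2+9+7 = 22 ⇒ 22 days.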